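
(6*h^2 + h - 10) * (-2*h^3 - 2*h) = -12*h^5 - 2*h^4 + 8*h^3 - 2*h^2 + 20*h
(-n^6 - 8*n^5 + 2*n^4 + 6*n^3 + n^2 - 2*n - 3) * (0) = 0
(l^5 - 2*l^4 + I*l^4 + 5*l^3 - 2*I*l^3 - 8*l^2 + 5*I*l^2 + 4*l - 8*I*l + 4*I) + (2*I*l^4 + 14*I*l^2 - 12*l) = l^5 - 2*l^4 + 3*I*l^4 + 5*l^3 - 2*I*l^3 - 8*l^2 + 19*I*l^2 - 8*l - 8*I*l + 4*I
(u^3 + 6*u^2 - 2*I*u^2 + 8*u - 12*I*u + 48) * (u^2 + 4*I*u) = u^5 + 6*u^4 + 2*I*u^4 + 16*u^3 + 12*I*u^3 + 96*u^2 + 32*I*u^2 + 192*I*u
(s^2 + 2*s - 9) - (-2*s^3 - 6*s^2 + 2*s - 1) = 2*s^3 + 7*s^2 - 8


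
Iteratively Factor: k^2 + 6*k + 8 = (k + 4)*(k + 2)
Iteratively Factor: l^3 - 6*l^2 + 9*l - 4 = (l - 4)*(l^2 - 2*l + 1) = (l - 4)*(l - 1)*(l - 1)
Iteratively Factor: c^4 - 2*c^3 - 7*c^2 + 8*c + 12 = (c - 2)*(c^3 - 7*c - 6) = (c - 2)*(c + 2)*(c^2 - 2*c - 3) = (c - 2)*(c + 1)*(c + 2)*(c - 3)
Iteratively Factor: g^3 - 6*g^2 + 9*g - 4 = (g - 4)*(g^2 - 2*g + 1) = (g - 4)*(g - 1)*(g - 1)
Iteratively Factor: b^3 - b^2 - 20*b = (b - 5)*(b^2 + 4*b) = (b - 5)*(b + 4)*(b)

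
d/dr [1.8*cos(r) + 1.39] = -1.8*sin(r)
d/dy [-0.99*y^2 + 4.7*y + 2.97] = 4.7 - 1.98*y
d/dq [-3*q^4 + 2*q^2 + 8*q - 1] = -12*q^3 + 4*q + 8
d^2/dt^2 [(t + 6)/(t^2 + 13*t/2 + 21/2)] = 4*((t + 6)*(4*t + 13)^2 - (6*t + 25)*(2*t^2 + 13*t + 21))/(2*t^2 + 13*t + 21)^3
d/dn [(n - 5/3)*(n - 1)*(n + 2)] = 3*n^2 - 4*n/3 - 11/3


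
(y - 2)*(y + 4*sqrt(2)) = y^2 - 2*y + 4*sqrt(2)*y - 8*sqrt(2)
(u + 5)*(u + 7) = u^2 + 12*u + 35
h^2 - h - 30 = (h - 6)*(h + 5)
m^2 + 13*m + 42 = (m + 6)*(m + 7)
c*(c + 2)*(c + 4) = c^3 + 6*c^2 + 8*c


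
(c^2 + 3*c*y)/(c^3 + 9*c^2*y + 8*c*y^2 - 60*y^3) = c*(c + 3*y)/(c^3 + 9*c^2*y + 8*c*y^2 - 60*y^3)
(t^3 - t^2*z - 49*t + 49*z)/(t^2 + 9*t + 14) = (t^2 - t*z - 7*t + 7*z)/(t + 2)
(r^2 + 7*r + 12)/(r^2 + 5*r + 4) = (r + 3)/(r + 1)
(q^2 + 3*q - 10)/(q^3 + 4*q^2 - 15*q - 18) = (q^2 + 3*q - 10)/(q^3 + 4*q^2 - 15*q - 18)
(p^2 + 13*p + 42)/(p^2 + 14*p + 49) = (p + 6)/(p + 7)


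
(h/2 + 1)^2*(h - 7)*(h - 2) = h^4/4 - 5*h^3/4 - 9*h^2/2 + 5*h + 14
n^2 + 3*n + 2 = (n + 1)*(n + 2)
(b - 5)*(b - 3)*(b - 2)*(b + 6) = b^4 - 4*b^3 - 29*b^2 + 156*b - 180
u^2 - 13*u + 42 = (u - 7)*(u - 6)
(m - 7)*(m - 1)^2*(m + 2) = m^4 - 7*m^3 - 3*m^2 + 23*m - 14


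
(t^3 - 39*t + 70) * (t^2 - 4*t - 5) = t^5 - 4*t^4 - 44*t^3 + 226*t^2 - 85*t - 350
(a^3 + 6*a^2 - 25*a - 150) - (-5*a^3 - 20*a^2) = 6*a^3 + 26*a^2 - 25*a - 150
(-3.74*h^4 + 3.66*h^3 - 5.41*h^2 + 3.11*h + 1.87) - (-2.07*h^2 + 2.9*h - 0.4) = -3.74*h^4 + 3.66*h^3 - 3.34*h^2 + 0.21*h + 2.27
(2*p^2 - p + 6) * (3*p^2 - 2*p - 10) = 6*p^4 - 7*p^3 - 2*p - 60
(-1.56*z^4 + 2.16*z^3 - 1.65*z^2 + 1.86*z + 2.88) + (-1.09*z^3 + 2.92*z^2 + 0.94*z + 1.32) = -1.56*z^4 + 1.07*z^3 + 1.27*z^2 + 2.8*z + 4.2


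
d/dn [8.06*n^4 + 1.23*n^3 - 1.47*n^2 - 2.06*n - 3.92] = 32.24*n^3 + 3.69*n^2 - 2.94*n - 2.06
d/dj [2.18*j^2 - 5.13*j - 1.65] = 4.36*j - 5.13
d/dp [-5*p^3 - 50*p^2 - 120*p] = -15*p^2 - 100*p - 120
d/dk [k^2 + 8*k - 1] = 2*k + 8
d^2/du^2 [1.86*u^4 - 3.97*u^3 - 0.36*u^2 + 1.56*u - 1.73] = 22.32*u^2 - 23.82*u - 0.72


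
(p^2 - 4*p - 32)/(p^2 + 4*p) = (p - 8)/p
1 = 1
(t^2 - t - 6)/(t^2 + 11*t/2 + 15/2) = 2*(t^2 - t - 6)/(2*t^2 + 11*t + 15)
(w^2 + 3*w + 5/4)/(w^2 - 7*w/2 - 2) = (w + 5/2)/(w - 4)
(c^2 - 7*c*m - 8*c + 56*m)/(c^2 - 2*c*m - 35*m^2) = (c - 8)/(c + 5*m)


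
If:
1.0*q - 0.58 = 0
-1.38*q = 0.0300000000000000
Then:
No Solution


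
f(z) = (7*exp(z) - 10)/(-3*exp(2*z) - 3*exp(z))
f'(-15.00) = -10896724.57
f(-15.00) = 10896718.91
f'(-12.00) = -542515.97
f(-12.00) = 542510.30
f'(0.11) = -1.57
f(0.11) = 0.31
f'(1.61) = 0.12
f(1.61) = -0.28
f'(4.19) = 0.03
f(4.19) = -0.03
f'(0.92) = -0.17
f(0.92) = -0.29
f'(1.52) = 0.11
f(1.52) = -0.29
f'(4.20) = 0.03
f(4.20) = -0.03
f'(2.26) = 0.14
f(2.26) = -0.19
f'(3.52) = 0.06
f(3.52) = -0.06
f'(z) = (7*exp(z) - 10)*(6*exp(2*z) + 3*exp(z))/(-3*exp(2*z) - 3*exp(z))^2 + 7*exp(z)/(-3*exp(2*z) - 3*exp(z))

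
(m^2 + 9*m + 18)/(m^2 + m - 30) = (m + 3)/(m - 5)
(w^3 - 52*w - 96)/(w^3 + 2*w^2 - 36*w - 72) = (w - 8)/(w - 6)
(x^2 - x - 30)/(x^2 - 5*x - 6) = (x + 5)/(x + 1)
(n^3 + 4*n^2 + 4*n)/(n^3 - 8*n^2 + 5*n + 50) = n*(n + 2)/(n^2 - 10*n + 25)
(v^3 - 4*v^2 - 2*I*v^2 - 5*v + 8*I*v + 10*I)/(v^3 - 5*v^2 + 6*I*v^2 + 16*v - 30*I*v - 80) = (v + 1)/(v + 8*I)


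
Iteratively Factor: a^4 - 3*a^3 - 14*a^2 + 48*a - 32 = (a - 2)*(a^3 - a^2 - 16*a + 16) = (a - 2)*(a - 1)*(a^2 - 16) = (a - 4)*(a - 2)*(a - 1)*(a + 4)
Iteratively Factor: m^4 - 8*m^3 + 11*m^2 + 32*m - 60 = (m - 2)*(m^3 - 6*m^2 - m + 30) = (m - 2)*(m + 2)*(m^2 - 8*m + 15) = (m - 3)*(m - 2)*(m + 2)*(m - 5)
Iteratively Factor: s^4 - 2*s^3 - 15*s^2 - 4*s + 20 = (s + 2)*(s^3 - 4*s^2 - 7*s + 10) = (s - 1)*(s + 2)*(s^2 - 3*s - 10) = (s - 5)*(s - 1)*(s + 2)*(s + 2)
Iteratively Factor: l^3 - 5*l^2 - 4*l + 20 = (l + 2)*(l^2 - 7*l + 10) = (l - 2)*(l + 2)*(l - 5)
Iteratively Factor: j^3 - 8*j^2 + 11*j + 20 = (j + 1)*(j^2 - 9*j + 20) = (j - 5)*(j + 1)*(j - 4)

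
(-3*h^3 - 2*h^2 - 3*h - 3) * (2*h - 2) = -6*h^4 + 2*h^3 - 2*h^2 + 6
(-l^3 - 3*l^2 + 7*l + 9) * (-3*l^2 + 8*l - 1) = 3*l^5 + l^4 - 44*l^3 + 32*l^2 + 65*l - 9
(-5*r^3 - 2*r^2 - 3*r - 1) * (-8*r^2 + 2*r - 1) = 40*r^5 + 6*r^4 + 25*r^3 + 4*r^2 + r + 1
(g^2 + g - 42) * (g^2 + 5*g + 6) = g^4 + 6*g^3 - 31*g^2 - 204*g - 252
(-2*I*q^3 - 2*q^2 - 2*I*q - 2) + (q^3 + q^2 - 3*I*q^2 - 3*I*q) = q^3 - 2*I*q^3 - q^2 - 3*I*q^2 - 5*I*q - 2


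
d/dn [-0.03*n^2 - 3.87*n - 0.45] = -0.06*n - 3.87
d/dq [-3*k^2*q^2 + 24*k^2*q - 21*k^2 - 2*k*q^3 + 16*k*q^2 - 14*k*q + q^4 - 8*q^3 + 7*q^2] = -6*k^2*q + 24*k^2 - 6*k*q^2 + 32*k*q - 14*k + 4*q^3 - 24*q^2 + 14*q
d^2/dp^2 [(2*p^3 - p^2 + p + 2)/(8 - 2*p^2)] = (-9*p^3 + 6*p^2 - 108*p + 8)/(p^6 - 12*p^4 + 48*p^2 - 64)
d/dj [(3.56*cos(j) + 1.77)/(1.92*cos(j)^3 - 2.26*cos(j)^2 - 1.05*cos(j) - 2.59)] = (13.6704*cos(j)^3 + 2.1496*cos(j)^2 - 8.0004*cos(j) + 7.3619)*sin(j)/(3.6864*cos(j)^6 - 8.6784*cos(j)^5 + 1.0756*cos(j)^4 - 5.1996*cos(j)^3 + 12.8093*cos(j)^2 + 5.439*cos(j) + 6.7081)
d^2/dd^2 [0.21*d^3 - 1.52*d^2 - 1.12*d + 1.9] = 1.26*d - 3.04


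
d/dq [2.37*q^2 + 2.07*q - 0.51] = 4.74*q + 2.07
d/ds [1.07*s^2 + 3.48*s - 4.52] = 2.14*s + 3.48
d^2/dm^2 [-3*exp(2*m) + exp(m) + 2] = (1 - 12*exp(m))*exp(m)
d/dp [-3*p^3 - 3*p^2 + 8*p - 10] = -9*p^2 - 6*p + 8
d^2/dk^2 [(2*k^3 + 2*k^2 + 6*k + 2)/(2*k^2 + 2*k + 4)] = 2*(k^3 + 3*k^2 - 3*k - 3)/(k^6 + 3*k^5 + 9*k^4 + 13*k^3 + 18*k^2 + 12*k + 8)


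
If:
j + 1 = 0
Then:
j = -1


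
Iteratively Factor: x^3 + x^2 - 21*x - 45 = (x + 3)*(x^2 - 2*x - 15) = (x + 3)^2*(x - 5)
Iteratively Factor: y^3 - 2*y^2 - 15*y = (y + 3)*(y^2 - 5*y) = y*(y + 3)*(y - 5)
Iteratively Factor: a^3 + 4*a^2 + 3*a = (a + 1)*(a^2 + 3*a) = a*(a + 1)*(a + 3)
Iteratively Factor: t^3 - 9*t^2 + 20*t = (t - 4)*(t^2 - 5*t) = t*(t - 4)*(t - 5)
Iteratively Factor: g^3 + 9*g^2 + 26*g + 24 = (g + 3)*(g^2 + 6*g + 8) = (g + 2)*(g + 3)*(g + 4)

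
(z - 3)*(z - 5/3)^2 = z^3 - 19*z^2/3 + 115*z/9 - 25/3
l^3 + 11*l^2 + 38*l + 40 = (l + 2)*(l + 4)*(l + 5)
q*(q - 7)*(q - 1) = q^3 - 8*q^2 + 7*q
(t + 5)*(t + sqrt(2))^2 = t^3 + 2*sqrt(2)*t^2 + 5*t^2 + 2*t + 10*sqrt(2)*t + 10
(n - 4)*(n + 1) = n^2 - 3*n - 4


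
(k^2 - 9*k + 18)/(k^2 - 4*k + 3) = (k - 6)/(k - 1)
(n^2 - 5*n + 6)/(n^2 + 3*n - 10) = (n - 3)/(n + 5)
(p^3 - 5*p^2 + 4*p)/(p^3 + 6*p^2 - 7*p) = (p - 4)/(p + 7)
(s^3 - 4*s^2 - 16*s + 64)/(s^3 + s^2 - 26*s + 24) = (s^2 - 16)/(s^2 + 5*s - 6)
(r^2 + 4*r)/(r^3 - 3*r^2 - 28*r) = 1/(r - 7)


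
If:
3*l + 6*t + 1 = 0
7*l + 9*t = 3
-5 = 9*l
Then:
No Solution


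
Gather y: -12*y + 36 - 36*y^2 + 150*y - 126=-36*y^2 + 138*y - 90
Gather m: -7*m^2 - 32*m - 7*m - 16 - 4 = -7*m^2 - 39*m - 20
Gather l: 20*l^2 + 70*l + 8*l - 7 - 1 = 20*l^2 + 78*l - 8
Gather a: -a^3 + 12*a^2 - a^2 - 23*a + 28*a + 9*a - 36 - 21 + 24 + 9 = -a^3 + 11*a^2 + 14*a - 24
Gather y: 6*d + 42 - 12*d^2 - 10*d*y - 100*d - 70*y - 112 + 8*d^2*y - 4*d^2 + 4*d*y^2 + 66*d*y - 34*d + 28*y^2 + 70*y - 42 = -16*d^2 - 128*d + y^2*(4*d + 28) + y*(8*d^2 + 56*d) - 112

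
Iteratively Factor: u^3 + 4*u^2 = (u)*(u^2 + 4*u) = u*(u + 4)*(u)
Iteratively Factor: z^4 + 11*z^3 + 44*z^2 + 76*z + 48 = (z + 4)*(z^3 + 7*z^2 + 16*z + 12) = (z + 3)*(z + 4)*(z^2 + 4*z + 4) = (z + 2)*(z + 3)*(z + 4)*(z + 2)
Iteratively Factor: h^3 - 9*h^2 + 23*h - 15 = (h - 5)*(h^2 - 4*h + 3) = (h - 5)*(h - 1)*(h - 3)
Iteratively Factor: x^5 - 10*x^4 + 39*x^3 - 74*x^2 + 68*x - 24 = (x - 3)*(x^4 - 7*x^3 + 18*x^2 - 20*x + 8) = (x - 3)*(x - 2)*(x^3 - 5*x^2 + 8*x - 4) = (x - 3)*(x - 2)^2*(x^2 - 3*x + 2) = (x - 3)*(x - 2)^3*(x - 1)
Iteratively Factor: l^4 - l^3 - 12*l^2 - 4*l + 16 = (l + 2)*(l^3 - 3*l^2 - 6*l + 8) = (l - 4)*(l + 2)*(l^2 + l - 2) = (l - 4)*(l - 1)*(l + 2)*(l + 2)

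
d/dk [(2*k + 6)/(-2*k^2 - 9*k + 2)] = 2*(2*k^2 + 12*k + 29)/(4*k^4 + 36*k^3 + 73*k^2 - 36*k + 4)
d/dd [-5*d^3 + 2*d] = 2 - 15*d^2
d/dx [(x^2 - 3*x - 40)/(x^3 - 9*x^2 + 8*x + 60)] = (-x^4 + 6*x^3 + 101*x^2 - 600*x + 140)/(x^6 - 18*x^5 + 97*x^4 - 24*x^3 - 1016*x^2 + 960*x + 3600)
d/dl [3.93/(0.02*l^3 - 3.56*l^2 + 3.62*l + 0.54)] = (-0.2358*l^2 + 27.9816*l - 14.2266)/(0.02*l^3 - 3.56*l^2 + 3.62*l + 0.54)^2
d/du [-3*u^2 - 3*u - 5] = -6*u - 3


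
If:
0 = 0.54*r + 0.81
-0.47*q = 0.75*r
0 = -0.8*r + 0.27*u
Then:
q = 2.39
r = -1.50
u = -4.44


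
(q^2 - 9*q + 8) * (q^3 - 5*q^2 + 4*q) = q^5 - 14*q^4 + 57*q^3 - 76*q^2 + 32*q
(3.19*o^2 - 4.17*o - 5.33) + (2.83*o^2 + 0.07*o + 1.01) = 6.02*o^2 - 4.1*o - 4.32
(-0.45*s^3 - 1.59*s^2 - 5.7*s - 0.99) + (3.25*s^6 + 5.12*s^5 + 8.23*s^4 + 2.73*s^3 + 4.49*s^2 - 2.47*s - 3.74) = 3.25*s^6 + 5.12*s^5 + 8.23*s^4 + 2.28*s^3 + 2.9*s^2 - 8.17*s - 4.73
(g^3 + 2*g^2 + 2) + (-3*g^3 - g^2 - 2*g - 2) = -2*g^3 + g^2 - 2*g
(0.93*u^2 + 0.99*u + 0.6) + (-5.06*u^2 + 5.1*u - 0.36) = -4.13*u^2 + 6.09*u + 0.24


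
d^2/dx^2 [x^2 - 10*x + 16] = 2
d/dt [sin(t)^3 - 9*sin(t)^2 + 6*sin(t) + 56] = 3*(sin(t)^2 - 6*sin(t) + 2)*cos(t)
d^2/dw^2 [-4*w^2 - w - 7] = -8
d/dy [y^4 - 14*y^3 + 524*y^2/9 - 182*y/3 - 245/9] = 4*y^3 - 42*y^2 + 1048*y/9 - 182/3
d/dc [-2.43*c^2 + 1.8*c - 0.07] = 1.8 - 4.86*c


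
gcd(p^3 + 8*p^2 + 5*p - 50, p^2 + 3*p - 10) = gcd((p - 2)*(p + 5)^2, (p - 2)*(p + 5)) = p^2 + 3*p - 10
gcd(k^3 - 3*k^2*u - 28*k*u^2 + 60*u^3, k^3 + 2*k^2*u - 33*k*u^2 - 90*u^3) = -k^2 + k*u + 30*u^2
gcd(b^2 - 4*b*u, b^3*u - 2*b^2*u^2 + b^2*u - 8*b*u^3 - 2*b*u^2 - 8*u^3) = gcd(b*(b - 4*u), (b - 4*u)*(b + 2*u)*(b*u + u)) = -b + 4*u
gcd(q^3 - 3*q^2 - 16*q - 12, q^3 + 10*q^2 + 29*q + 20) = q + 1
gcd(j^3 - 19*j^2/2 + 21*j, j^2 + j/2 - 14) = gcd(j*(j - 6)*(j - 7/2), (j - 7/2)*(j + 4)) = j - 7/2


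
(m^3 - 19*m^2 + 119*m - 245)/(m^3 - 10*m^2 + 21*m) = (m^2 - 12*m + 35)/(m*(m - 3))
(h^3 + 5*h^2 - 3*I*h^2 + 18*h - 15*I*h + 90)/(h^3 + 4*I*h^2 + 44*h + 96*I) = (h^2 + h*(5 + 3*I) + 15*I)/(h^2 + 10*I*h - 16)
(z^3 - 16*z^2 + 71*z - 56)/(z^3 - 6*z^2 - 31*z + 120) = (z^2 - 8*z + 7)/(z^2 + 2*z - 15)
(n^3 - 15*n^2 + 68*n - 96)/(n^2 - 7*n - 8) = (n^2 - 7*n + 12)/(n + 1)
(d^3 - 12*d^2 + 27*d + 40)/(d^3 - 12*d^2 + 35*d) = (d^2 - 7*d - 8)/(d*(d - 7))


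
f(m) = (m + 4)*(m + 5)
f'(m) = 2*m + 9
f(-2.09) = 5.56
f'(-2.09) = 4.82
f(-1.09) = 11.38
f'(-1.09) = 6.82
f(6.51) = 120.97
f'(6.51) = 22.02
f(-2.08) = 5.61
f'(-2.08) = 4.84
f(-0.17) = 18.50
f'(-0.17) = 8.66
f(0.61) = 25.86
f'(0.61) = 10.22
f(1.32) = 33.62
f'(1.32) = 11.64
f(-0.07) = 19.37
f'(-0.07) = 8.86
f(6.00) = 110.00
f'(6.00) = 21.00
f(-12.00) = 56.00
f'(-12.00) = -15.00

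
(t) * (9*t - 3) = 9*t^2 - 3*t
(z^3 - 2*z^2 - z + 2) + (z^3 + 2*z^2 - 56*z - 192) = 2*z^3 - 57*z - 190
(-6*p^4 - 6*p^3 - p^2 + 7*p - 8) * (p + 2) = -6*p^5 - 18*p^4 - 13*p^3 + 5*p^2 + 6*p - 16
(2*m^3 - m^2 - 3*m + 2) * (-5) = -10*m^3 + 5*m^2 + 15*m - 10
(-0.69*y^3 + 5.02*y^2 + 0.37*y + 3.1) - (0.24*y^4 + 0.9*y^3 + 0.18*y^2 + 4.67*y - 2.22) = -0.24*y^4 - 1.59*y^3 + 4.84*y^2 - 4.3*y + 5.32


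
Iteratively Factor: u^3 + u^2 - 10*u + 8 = (u - 2)*(u^2 + 3*u - 4) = (u - 2)*(u + 4)*(u - 1)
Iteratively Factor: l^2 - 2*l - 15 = (l - 5)*(l + 3)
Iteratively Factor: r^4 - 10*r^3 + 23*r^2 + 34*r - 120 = (r - 5)*(r^3 - 5*r^2 - 2*r + 24) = (r - 5)*(r + 2)*(r^2 - 7*r + 12) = (r - 5)*(r - 4)*(r + 2)*(r - 3)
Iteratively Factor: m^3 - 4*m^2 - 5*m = (m + 1)*(m^2 - 5*m) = (m - 5)*(m + 1)*(m)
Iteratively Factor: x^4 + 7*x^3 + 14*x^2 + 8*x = (x + 1)*(x^3 + 6*x^2 + 8*x) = x*(x + 1)*(x^2 + 6*x + 8) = x*(x + 1)*(x + 4)*(x + 2)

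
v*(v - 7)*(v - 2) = v^3 - 9*v^2 + 14*v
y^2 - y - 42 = (y - 7)*(y + 6)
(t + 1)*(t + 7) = t^2 + 8*t + 7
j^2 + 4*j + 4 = (j + 2)^2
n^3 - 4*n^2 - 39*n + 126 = (n - 7)*(n - 3)*(n + 6)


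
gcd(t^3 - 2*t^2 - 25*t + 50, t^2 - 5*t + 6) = t - 2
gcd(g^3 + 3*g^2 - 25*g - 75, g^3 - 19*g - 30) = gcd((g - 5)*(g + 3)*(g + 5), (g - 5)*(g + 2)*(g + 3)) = g^2 - 2*g - 15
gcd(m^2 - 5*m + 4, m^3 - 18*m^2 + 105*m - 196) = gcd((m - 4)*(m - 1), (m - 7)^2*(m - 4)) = m - 4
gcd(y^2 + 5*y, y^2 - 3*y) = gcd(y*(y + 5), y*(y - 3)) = y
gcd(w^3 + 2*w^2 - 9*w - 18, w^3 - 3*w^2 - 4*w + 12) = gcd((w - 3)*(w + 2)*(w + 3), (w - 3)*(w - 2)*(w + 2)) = w^2 - w - 6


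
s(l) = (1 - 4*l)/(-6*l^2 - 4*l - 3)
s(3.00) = 0.16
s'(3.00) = -0.03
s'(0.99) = 0.03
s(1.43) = 0.22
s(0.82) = 0.22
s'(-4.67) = -0.04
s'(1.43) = -0.04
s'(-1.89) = -0.32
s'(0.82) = 0.09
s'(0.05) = 1.60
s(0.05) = -0.25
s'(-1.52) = -0.50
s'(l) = (1 - 4*l)*(12*l + 4)/(-6*l^2 - 4*l - 3)^2 - 4/(-6*l^2 - 4*l - 3) = 4*(-6*l^2 + 3*l + 4)/(36*l^4 + 48*l^3 + 52*l^2 + 24*l + 9)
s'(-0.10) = 2.06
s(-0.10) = -0.53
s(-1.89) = -0.51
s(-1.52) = -0.66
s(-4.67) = -0.17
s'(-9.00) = -0.00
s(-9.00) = -0.08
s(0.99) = 0.23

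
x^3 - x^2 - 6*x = x*(x - 3)*(x + 2)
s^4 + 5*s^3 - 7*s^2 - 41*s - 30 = (s - 3)*(s + 1)*(s + 2)*(s + 5)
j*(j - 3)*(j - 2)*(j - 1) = j^4 - 6*j^3 + 11*j^2 - 6*j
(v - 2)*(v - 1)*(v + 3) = v^3 - 7*v + 6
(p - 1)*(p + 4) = p^2 + 3*p - 4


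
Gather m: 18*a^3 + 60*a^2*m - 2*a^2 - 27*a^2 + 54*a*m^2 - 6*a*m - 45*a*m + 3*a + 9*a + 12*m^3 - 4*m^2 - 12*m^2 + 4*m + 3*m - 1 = 18*a^3 - 29*a^2 + 12*a + 12*m^3 + m^2*(54*a - 16) + m*(60*a^2 - 51*a + 7) - 1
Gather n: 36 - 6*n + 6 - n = 42 - 7*n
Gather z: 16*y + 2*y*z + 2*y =2*y*z + 18*y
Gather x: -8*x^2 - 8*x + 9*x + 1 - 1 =-8*x^2 + x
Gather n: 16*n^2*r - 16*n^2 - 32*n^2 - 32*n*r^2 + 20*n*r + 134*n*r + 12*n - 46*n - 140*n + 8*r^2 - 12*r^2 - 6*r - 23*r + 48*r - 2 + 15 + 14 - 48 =n^2*(16*r - 48) + n*(-32*r^2 + 154*r - 174) - 4*r^2 + 19*r - 21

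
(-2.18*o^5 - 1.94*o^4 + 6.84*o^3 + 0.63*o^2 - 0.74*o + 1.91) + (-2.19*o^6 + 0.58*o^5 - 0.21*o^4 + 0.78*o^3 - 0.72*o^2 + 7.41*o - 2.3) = -2.19*o^6 - 1.6*o^5 - 2.15*o^4 + 7.62*o^3 - 0.09*o^2 + 6.67*o - 0.39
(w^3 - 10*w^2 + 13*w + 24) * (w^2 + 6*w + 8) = w^5 - 4*w^4 - 39*w^3 + 22*w^2 + 248*w + 192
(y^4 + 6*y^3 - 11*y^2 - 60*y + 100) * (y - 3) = y^5 + 3*y^4 - 29*y^3 - 27*y^2 + 280*y - 300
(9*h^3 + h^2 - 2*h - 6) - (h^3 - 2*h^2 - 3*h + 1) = 8*h^3 + 3*h^2 + h - 7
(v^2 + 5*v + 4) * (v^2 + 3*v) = v^4 + 8*v^3 + 19*v^2 + 12*v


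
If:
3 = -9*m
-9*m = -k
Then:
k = -3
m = -1/3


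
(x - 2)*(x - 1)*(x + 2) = x^3 - x^2 - 4*x + 4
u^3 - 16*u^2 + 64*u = u*(u - 8)^2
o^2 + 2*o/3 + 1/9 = (o + 1/3)^2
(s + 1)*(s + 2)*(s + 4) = s^3 + 7*s^2 + 14*s + 8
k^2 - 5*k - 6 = (k - 6)*(k + 1)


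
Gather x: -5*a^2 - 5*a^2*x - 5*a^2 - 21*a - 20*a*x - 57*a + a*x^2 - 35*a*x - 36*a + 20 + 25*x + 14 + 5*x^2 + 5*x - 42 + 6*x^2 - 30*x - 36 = -10*a^2 - 114*a + x^2*(a + 11) + x*(-5*a^2 - 55*a) - 44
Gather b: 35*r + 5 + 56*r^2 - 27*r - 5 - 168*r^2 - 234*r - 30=-112*r^2 - 226*r - 30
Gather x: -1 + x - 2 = x - 3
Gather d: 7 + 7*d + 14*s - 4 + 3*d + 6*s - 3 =10*d + 20*s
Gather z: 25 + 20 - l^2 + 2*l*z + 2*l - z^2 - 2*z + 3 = -l^2 + 2*l - z^2 + z*(2*l - 2) + 48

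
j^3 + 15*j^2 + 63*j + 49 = (j + 1)*(j + 7)^2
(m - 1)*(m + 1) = m^2 - 1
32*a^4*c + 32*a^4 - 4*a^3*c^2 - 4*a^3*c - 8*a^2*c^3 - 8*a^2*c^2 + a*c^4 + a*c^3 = (-8*a + c)*(-2*a + c)*(2*a + c)*(a*c + a)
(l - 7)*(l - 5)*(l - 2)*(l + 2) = l^4 - 12*l^3 + 31*l^2 + 48*l - 140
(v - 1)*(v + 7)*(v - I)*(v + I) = v^4 + 6*v^3 - 6*v^2 + 6*v - 7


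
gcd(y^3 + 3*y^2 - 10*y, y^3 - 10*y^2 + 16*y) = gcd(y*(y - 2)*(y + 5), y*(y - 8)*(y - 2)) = y^2 - 2*y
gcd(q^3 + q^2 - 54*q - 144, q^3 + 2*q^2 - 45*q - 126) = q^2 + 9*q + 18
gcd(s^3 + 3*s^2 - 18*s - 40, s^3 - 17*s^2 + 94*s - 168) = s - 4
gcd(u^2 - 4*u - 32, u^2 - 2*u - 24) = u + 4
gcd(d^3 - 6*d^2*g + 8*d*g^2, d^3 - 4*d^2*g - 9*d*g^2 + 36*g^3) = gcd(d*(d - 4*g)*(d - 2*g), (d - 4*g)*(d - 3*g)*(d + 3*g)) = d - 4*g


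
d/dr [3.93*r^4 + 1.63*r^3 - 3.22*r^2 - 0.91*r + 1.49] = 15.72*r^3 + 4.89*r^2 - 6.44*r - 0.91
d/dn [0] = 0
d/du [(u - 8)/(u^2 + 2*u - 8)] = (u^2 + 2*u - 2*(u - 8)*(u + 1) - 8)/(u^2 + 2*u - 8)^2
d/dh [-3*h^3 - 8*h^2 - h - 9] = -9*h^2 - 16*h - 1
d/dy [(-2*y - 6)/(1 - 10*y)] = -62/(10*y - 1)^2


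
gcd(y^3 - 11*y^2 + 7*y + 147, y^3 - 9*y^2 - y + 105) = y^2 - 4*y - 21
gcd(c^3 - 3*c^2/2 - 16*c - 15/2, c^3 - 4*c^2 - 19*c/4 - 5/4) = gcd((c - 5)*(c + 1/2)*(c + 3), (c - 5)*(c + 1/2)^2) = c^2 - 9*c/2 - 5/2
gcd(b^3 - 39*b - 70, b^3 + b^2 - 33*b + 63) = 1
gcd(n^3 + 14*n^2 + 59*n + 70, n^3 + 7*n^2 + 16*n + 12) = n + 2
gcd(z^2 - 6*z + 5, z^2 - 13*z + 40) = z - 5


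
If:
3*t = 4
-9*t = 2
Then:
No Solution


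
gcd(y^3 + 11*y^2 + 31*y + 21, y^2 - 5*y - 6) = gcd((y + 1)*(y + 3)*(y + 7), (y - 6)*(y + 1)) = y + 1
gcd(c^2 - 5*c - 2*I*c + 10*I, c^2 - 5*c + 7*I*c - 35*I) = c - 5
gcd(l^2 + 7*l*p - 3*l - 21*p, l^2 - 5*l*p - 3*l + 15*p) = l - 3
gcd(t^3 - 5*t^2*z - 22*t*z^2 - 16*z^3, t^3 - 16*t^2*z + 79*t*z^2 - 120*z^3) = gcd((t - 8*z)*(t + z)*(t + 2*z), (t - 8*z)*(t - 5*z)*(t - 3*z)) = -t + 8*z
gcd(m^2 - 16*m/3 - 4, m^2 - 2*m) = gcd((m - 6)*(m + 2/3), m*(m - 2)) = 1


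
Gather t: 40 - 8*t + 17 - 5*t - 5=52 - 13*t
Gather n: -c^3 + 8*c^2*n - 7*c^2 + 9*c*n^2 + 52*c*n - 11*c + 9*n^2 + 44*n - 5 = -c^3 - 7*c^2 - 11*c + n^2*(9*c + 9) + n*(8*c^2 + 52*c + 44) - 5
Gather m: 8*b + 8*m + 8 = 8*b + 8*m + 8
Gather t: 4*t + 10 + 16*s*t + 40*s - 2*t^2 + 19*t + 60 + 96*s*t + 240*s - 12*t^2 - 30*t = 280*s - 14*t^2 + t*(112*s - 7) + 70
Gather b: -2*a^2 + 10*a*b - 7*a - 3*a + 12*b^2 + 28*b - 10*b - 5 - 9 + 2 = -2*a^2 - 10*a + 12*b^2 + b*(10*a + 18) - 12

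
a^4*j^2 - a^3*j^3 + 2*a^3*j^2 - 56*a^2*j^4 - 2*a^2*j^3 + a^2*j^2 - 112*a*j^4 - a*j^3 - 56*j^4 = (a - 8*j)*(a + 7*j)*(a*j + j)^2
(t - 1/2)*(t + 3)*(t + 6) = t^3 + 17*t^2/2 + 27*t/2 - 9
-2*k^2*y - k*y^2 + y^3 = y*(-2*k + y)*(k + y)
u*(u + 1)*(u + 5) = u^3 + 6*u^2 + 5*u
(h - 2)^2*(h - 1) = h^3 - 5*h^2 + 8*h - 4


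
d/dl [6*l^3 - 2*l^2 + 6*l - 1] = 18*l^2 - 4*l + 6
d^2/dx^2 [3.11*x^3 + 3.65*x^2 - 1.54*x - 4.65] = 18.66*x + 7.3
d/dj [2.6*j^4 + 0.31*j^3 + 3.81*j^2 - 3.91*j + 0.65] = 10.4*j^3 + 0.93*j^2 + 7.62*j - 3.91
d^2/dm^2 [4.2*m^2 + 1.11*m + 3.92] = 8.40000000000000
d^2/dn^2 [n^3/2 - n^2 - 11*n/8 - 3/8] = 3*n - 2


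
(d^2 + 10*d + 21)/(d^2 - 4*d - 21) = (d + 7)/(d - 7)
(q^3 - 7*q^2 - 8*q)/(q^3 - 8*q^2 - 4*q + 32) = q*(q + 1)/(q^2 - 4)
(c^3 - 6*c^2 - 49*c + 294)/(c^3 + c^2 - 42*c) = (c - 7)/c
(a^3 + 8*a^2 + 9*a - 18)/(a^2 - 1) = (a^2 + 9*a + 18)/(a + 1)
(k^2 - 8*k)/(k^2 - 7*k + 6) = k*(k - 8)/(k^2 - 7*k + 6)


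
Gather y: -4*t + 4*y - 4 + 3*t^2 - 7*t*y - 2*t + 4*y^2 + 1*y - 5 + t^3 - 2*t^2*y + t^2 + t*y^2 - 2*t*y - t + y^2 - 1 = t^3 + 4*t^2 - 7*t + y^2*(t + 5) + y*(-2*t^2 - 9*t + 5) - 10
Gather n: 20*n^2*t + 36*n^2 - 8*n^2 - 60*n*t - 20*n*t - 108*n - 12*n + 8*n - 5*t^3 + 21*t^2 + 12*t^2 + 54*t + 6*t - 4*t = n^2*(20*t + 28) + n*(-80*t - 112) - 5*t^3 + 33*t^2 + 56*t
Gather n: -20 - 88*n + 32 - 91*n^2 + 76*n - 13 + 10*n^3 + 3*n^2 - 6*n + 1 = 10*n^3 - 88*n^2 - 18*n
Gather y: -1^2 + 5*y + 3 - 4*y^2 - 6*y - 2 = -4*y^2 - y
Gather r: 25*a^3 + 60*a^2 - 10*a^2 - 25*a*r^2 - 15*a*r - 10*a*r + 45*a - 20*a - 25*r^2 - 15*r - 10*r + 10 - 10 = 25*a^3 + 50*a^2 + 25*a + r^2*(-25*a - 25) + r*(-25*a - 25)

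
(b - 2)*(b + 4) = b^2 + 2*b - 8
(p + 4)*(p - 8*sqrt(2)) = p^2 - 8*sqrt(2)*p + 4*p - 32*sqrt(2)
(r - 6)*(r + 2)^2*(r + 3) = r^4 + r^3 - 26*r^2 - 84*r - 72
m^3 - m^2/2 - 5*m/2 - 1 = (m - 2)*(m + 1/2)*(m + 1)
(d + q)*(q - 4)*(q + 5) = d*q^2 + d*q - 20*d + q^3 + q^2 - 20*q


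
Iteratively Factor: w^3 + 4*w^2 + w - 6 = (w + 3)*(w^2 + w - 2) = (w - 1)*(w + 3)*(w + 2)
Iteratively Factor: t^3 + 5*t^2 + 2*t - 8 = (t + 4)*(t^2 + t - 2) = (t + 2)*(t + 4)*(t - 1)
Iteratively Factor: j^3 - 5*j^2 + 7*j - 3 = (j - 1)*(j^2 - 4*j + 3) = (j - 3)*(j - 1)*(j - 1)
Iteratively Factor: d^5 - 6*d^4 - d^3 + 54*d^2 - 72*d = (d + 3)*(d^4 - 9*d^3 + 26*d^2 - 24*d) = (d - 2)*(d + 3)*(d^3 - 7*d^2 + 12*d) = (d - 4)*(d - 2)*(d + 3)*(d^2 - 3*d) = d*(d - 4)*(d - 2)*(d + 3)*(d - 3)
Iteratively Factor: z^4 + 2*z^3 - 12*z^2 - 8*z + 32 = (z + 4)*(z^3 - 2*z^2 - 4*z + 8) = (z - 2)*(z + 4)*(z^2 - 4) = (z - 2)*(z + 2)*(z + 4)*(z - 2)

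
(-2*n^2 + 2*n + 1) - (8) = -2*n^2 + 2*n - 7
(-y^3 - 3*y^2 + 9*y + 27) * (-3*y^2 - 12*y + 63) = 3*y^5 + 21*y^4 - 54*y^3 - 378*y^2 + 243*y + 1701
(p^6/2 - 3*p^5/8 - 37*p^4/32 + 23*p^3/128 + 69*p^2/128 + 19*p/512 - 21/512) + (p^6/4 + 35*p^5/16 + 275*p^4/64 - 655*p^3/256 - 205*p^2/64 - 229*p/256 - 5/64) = 3*p^6/4 + 29*p^5/16 + 201*p^4/64 - 609*p^3/256 - 341*p^2/128 - 439*p/512 - 61/512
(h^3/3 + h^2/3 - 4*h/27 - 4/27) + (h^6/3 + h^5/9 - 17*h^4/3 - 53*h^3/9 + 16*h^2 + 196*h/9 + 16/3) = h^6/3 + h^5/9 - 17*h^4/3 - 50*h^3/9 + 49*h^2/3 + 584*h/27 + 140/27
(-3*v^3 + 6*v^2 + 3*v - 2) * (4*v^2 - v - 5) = -12*v^5 + 27*v^4 + 21*v^3 - 41*v^2 - 13*v + 10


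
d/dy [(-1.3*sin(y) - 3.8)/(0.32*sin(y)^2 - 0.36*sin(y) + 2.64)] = 0.143480257116621*(0.416*sin(y)^2 + 2.432*sin(y) - 4.8)*cos(y)/(0.121212121212121*sin(y)^2 - 0.136363636363636*sin(y) + 1.0)^2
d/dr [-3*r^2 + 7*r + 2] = 7 - 6*r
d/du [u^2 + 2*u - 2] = 2*u + 2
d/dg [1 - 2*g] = -2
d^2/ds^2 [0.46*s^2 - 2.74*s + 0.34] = 0.920000000000000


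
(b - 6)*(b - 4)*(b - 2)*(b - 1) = b^4 - 13*b^3 + 56*b^2 - 92*b + 48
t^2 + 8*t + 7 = (t + 1)*(t + 7)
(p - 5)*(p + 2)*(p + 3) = p^3 - 19*p - 30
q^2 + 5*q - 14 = (q - 2)*(q + 7)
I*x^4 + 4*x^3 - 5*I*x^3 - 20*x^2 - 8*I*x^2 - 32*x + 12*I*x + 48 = (x - 6)*(x + 2)*(x - 4*I)*(I*x - I)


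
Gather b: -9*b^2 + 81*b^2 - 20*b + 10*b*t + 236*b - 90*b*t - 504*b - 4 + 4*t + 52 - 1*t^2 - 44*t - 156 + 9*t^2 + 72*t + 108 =72*b^2 + b*(-80*t - 288) + 8*t^2 + 32*t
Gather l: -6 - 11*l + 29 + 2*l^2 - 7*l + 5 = 2*l^2 - 18*l + 28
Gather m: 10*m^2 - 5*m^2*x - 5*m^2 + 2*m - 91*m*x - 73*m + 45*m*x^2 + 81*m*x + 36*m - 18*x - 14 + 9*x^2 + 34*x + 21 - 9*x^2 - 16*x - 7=m^2*(5 - 5*x) + m*(45*x^2 - 10*x - 35)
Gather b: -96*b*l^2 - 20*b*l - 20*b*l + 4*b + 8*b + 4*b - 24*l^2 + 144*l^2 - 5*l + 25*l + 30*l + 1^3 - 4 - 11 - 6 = b*(-96*l^2 - 40*l + 16) + 120*l^2 + 50*l - 20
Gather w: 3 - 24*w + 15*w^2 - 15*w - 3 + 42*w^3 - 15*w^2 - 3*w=42*w^3 - 42*w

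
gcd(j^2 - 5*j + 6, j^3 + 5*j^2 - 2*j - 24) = j - 2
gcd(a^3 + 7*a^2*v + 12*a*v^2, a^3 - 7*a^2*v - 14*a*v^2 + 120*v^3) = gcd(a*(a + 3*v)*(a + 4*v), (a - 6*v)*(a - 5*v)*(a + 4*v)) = a + 4*v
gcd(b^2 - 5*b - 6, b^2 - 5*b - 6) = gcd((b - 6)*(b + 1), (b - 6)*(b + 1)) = b^2 - 5*b - 6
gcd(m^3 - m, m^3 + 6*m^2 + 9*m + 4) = m + 1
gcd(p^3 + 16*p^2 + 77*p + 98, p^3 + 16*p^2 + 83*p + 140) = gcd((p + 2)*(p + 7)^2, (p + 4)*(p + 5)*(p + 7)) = p + 7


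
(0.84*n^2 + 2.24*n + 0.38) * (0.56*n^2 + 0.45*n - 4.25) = 0.4704*n^4 + 1.6324*n^3 - 2.3492*n^2 - 9.349*n - 1.615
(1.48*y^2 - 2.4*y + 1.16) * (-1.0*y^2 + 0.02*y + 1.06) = -1.48*y^4 + 2.4296*y^3 + 0.3608*y^2 - 2.5208*y + 1.2296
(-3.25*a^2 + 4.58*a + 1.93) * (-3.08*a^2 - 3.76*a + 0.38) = 10.01*a^4 - 1.8864*a^3 - 24.4002*a^2 - 5.5164*a + 0.7334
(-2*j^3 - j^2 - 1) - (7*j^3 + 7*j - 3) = -9*j^3 - j^2 - 7*j + 2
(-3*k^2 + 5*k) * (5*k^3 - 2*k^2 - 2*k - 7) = -15*k^5 + 31*k^4 - 4*k^3 + 11*k^2 - 35*k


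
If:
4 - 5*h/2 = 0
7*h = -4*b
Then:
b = -14/5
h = 8/5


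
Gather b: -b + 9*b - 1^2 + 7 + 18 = 8*b + 24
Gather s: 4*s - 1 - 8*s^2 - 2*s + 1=-8*s^2 + 2*s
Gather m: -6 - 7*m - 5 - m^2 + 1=-m^2 - 7*m - 10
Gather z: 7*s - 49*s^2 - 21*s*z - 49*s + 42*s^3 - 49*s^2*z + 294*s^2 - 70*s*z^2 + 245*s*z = 42*s^3 + 245*s^2 - 70*s*z^2 - 42*s + z*(-49*s^2 + 224*s)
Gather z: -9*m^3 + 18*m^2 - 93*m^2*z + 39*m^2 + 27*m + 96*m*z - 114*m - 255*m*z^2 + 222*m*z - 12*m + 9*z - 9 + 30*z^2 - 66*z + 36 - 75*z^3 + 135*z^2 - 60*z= -9*m^3 + 57*m^2 - 99*m - 75*z^3 + z^2*(165 - 255*m) + z*(-93*m^2 + 318*m - 117) + 27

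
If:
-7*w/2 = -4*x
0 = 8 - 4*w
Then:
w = 2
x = 7/4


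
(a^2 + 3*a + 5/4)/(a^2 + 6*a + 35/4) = (2*a + 1)/(2*a + 7)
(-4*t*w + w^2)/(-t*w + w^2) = (4*t - w)/(t - w)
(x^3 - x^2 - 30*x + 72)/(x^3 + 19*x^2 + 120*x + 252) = (x^2 - 7*x + 12)/(x^2 + 13*x + 42)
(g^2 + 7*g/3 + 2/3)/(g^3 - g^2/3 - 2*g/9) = 3*(g + 2)/(g*(3*g - 2))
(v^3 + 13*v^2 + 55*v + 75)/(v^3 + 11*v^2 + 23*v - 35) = (v^2 + 8*v + 15)/(v^2 + 6*v - 7)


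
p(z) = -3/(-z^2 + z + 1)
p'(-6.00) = 0.02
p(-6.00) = 0.07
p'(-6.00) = 0.02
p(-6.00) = 0.07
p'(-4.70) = 0.05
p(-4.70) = 0.12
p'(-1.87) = 0.75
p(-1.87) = 0.69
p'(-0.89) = 17.93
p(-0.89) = 4.40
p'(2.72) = -0.98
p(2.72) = 0.82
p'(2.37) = -2.22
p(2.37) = 1.34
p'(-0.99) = 9.50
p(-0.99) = 3.09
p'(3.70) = -0.24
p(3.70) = 0.33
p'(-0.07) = 4.00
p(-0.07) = -3.24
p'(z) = -3*(2*z - 1)/(-z^2 + z + 1)^2 = 3*(1 - 2*z)/(-z^2 + z + 1)^2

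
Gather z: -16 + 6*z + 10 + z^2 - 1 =z^2 + 6*z - 7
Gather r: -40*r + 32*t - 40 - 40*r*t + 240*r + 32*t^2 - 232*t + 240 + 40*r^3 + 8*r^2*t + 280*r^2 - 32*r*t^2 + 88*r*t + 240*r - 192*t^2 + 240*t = 40*r^3 + r^2*(8*t + 280) + r*(-32*t^2 + 48*t + 440) - 160*t^2 + 40*t + 200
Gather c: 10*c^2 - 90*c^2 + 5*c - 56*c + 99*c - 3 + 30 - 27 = -80*c^2 + 48*c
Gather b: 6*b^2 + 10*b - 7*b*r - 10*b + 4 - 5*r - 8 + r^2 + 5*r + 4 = 6*b^2 - 7*b*r + r^2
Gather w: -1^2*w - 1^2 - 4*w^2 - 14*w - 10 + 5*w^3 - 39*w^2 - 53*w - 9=5*w^3 - 43*w^2 - 68*w - 20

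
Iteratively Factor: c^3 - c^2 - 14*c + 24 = (c + 4)*(c^2 - 5*c + 6) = (c - 2)*(c + 4)*(c - 3)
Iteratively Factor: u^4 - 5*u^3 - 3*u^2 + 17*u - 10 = (u + 2)*(u^3 - 7*u^2 + 11*u - 5) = (u - 5)*(u + 2)*(u^2 - 2*u + 1) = (u - 5)*(u - 1)*(u + 2)*(u - 1)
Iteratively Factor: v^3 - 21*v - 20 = (v + 4)*(v^2 - 4*v - 5) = (v - 5)*(v + 4)*(v + 1)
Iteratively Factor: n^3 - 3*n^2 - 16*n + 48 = (n - 4)*(n^2 + n - 12) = (n - 4)*(n - 3)*(n + 4)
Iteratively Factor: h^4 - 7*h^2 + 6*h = (h - 2)*(h^3 + 2*h^2 - 3*h) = h*(h - 2)*(h^2 + 2*h - 3) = h*(h - 2)*(h - 1)*(h + 3)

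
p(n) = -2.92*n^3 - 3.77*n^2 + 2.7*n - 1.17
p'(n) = -8.76*n^2 - 7.54*n + 2.7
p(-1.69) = -2.41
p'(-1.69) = -9.58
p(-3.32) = 55.17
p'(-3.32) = -68.82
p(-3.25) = 50.47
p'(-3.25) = -65.32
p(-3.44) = 63.80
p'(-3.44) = -75.02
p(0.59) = -1.49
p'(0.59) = -4.80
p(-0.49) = -3.05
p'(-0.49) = 4.29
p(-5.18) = 289.54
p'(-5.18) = -193.29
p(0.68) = -2.00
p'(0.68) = -6.48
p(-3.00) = 35.64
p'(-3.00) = -53.52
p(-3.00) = 35.64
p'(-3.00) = -53.52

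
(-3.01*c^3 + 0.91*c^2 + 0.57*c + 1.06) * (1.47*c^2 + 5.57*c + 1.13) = -4.4247*c^5 - 15.428*c^4 + 2.5053*c^3 + 5.7614*c^2 + 6.5483*c + 1.1978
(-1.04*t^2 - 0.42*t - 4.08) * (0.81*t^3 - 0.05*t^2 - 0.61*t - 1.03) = -0.8424*t^5 - 0.2882*t^4 - 2.6494*t^3 + 1.5314*t^2 + 2.9214*t + 4.2024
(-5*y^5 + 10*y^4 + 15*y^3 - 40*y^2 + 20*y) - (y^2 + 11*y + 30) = -5*y^5 + 10*y^4 + 15*y^3 - 41*y^2 + 9*y - 30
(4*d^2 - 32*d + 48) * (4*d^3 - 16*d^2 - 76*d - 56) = 16*d^5 - 192*d^4 + 400*d^3 + 1440*d^2 - 1856*d - 2688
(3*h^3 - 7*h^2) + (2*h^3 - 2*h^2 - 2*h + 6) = 5*h^3 - 9*h^2 - 2*h + 6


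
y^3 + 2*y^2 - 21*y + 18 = (y - 3)*(y - 1)*(y + 6)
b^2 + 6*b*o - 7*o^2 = (b - o)*(b + 7*o)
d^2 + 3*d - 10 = (d - 2)*(d + 5)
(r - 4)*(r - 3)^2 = r^3 - 10*r^2 + 33*r - 36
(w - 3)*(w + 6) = w^2 + 3*w - 18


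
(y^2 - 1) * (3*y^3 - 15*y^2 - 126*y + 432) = 3*y^5 - 15*y^4 - 129*y^3 + 447*y^2 + 126*y - 432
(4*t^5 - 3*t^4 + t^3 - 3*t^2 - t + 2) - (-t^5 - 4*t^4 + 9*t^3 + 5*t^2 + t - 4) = 5*t^5 + t^4 - 8*t^3 - 8*t^2 - 2*t + 6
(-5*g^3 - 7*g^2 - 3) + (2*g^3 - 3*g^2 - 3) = -3*g^3 - 10*g^2 - 6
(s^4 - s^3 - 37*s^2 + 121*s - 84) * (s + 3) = s^5 + 2*s^4 - 40*s^3 + 10*s^2 + 279*s - 252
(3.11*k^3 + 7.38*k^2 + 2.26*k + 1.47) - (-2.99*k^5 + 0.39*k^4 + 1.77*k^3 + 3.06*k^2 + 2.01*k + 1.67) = 2.99*k^5 - 0.39*k^4 + 1.34*k^3 + 4.32*k^2 + 0.25*k - 0.2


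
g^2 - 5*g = g*(g - 5)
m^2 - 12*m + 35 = (m - 7)*(m - 5)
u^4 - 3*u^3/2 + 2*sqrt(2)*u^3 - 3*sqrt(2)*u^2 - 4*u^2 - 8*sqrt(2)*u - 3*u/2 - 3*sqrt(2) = (u - 3)*(u + 1/2)*(u + 1)*(u + 2*sqrt(2))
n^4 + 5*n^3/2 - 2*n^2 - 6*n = n*(n - 3/2)*(n + 2)^2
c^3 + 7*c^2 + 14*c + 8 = (c + 1)*(c + 2)*(c + 4)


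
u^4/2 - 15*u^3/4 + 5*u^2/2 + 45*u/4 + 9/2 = (u/2 + 1/2)*(u - 6)*(u - 3)*(u + 1/2)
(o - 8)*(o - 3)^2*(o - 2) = o^4 - 16*o^3 + 85*o^2 - 186*o + 144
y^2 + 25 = (y - 5*I)*(y + 5*I)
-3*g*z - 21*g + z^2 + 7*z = (-3*g + z)*(z + 7)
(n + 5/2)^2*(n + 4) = n^3 + 9*n^2 + 105*n/4 + 25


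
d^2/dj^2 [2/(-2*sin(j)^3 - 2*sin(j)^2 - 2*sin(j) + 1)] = 4*((7*sin(j) - sin(3*j) - 2*cos(2*j))*(-9*sin(j)^3 - 4*sin(j)^2 + 5*sin(j) + 2)/2 - 4*(3*sin(j)^2 + 2*sin(j) + 1)^2*cos(j)^2)/(7*sin(j)/2 - sin(3*j)/2 - cos(2*j))^3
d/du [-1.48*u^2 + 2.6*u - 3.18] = 2.6 - 2.96*u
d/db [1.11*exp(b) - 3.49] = 1.11*exp(b)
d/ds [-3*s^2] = -6*s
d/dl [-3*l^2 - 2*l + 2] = -6*l - 2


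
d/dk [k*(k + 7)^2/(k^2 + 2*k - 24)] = (k + 7)*(-2*k*(k + 1)*(k + 7) + (3*k + 7)*(k^2 + 2*k - 24))/(k^2 + 2*k - 24)^2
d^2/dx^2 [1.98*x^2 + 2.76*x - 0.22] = 3.96000000000000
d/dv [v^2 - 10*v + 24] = 2*v - 10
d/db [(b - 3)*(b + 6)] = 2*b + 3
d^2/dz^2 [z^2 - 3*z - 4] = 2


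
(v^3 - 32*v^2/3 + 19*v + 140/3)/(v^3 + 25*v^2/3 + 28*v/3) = (v^2 - 12*v + 35)/(v*(v + 7))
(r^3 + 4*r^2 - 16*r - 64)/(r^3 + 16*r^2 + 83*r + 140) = (r^2 - 16)/(r^2 + 12*r + 35)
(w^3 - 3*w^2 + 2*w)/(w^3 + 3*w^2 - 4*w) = (w - 2)/(w + 4)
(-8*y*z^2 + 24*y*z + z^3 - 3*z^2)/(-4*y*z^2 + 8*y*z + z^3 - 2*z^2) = (8*y*z - 24*y - z^2 + 3*z)/(4*y*z - 8*y - z^2 + 2*z)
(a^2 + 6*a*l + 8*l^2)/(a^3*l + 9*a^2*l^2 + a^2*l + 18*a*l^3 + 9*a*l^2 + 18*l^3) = (a^2 + 6*a*l + 8*l^2)/(l*(a^3 + 9*a^2*l + a^2 + 18*a*l^2 + 9*a*l + 18*l^2))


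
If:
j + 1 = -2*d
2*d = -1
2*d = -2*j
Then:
No Solution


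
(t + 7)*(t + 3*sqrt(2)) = t^2 + 3*sqrt(2)*t + 7*t + 21*sqrt(2)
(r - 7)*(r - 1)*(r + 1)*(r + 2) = r^4 - 5*r^3 - 15*r^2 + 5*r + 14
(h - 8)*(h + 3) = h^2 - 5*h - 24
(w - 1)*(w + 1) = w^2 - 1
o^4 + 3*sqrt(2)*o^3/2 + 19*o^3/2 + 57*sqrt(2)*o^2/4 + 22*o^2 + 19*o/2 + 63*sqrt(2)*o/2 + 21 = (o + 7/2)*(o + 6)*(o + sqrt(2)/2)*(o + sqrt(2))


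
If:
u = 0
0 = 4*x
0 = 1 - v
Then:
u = 0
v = 1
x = 0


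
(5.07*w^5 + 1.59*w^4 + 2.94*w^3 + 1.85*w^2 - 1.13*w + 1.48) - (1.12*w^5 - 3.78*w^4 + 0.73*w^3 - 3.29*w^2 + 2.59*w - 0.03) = 3.95*w^5 + 5.37*w^4 + 2.21*w^3 + 5.14*w^2 - 3.72*w + 1.51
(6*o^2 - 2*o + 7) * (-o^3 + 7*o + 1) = -6*o^5 + 2*o^4 + 35*o^3 - 8*o^2 + 47*o + 7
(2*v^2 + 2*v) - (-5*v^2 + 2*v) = 7*v^2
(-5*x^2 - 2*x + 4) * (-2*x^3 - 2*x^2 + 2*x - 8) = 10*x^5 + 14*x^4 - 14*x^3 + 28*x^2 + 24*x - 32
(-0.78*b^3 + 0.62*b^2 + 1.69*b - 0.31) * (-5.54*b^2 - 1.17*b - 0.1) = 4.3212*b^5 - 2.5222*b^4 - 10.01*b^3 - 0.3219*b^2 + 0.1937*b + 0.031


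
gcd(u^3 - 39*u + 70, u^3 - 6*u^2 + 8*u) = u - 2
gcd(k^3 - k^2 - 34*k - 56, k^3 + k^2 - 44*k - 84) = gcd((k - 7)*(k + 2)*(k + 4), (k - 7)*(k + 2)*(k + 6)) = k^2 - 5*k - 14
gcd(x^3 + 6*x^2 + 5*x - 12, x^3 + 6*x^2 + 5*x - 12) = x^3 + 6*x^2 + 5*x - 12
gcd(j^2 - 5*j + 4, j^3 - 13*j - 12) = j - 4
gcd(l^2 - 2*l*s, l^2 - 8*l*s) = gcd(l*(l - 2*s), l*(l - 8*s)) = l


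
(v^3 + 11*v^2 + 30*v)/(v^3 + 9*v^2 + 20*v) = (v + 6)/(v + 4)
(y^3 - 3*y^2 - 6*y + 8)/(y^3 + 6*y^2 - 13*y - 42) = (y^2 - 5*y + 4)/(y^2 + 4*y - 21)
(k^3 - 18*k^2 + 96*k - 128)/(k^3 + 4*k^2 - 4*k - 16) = (k^2 - 16*k + 64)/(k^2 + 6*k + 8)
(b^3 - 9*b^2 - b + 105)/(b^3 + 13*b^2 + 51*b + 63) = (b^2 - 12*b + 35)/(b^2 + 10*b + 21)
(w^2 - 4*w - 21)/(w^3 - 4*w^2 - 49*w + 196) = (w + 3)/(w^2 + 3*w - 28)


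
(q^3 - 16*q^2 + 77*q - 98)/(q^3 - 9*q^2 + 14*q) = (q - 7)/q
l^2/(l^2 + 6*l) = l/(l + 6)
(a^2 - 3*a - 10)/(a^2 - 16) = (a^2 - 3*a - 10)/(a^2 - 16)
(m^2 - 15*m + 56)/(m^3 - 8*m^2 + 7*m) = (m - 8)/(m*(m - 1))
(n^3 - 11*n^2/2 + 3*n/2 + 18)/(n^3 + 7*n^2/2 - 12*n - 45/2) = (n - 4)/(n + 5)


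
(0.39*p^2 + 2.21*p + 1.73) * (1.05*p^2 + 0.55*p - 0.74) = 0.4095*p^4 + 2.535*p^3 + 2.7434*p^2 - 0.6839*p - 1.2802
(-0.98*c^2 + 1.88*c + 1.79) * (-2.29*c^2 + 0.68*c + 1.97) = 2.2442*c^4 - 4.9716*c^3 - 4.7513*c^2 + 4.9208*c + 3.5263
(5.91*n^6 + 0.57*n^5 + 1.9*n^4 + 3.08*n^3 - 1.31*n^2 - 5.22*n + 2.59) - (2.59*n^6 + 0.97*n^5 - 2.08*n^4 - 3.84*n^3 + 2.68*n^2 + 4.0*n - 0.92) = 3.32*n^6 - 0.4*n^5 + 3.98*n^4 + 6.92*n^3 - 3.99*n^2 - 9.22*n + 3.51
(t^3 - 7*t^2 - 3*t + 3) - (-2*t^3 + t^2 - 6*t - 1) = 3*t^3 - 8*t^2 + 3*t + 4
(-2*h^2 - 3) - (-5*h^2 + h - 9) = 3*h^2 - h + 6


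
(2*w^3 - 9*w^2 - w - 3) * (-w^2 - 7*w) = -2*w^5 - 5*w^4 + 64*w^3 + 10*w^2 + 21*w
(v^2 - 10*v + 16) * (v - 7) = v^3 - 17*v^2 + 86*v - 112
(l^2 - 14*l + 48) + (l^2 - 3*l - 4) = 2*l^2 - 17*l + 44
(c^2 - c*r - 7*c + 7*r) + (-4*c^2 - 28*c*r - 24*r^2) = -3*c^2 - 29*c*r - 7*c - 24*r^2 + 7*r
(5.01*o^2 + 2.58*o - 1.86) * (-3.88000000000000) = -19.4388*o^2 - 10.0104*o + 7.2168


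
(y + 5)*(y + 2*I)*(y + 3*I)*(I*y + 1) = I*y^4 - 4*y^3 + 5*I*y^3 - 20*y^2 - I*y^2 - 6*y - 5*I*y - 30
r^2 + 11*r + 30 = (r + 5)*(r + 6)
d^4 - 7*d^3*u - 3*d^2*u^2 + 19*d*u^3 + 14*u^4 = (d - 7*u)*(d - 2*u)*(d + u)^2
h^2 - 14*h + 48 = (h - 8)*(h - 6)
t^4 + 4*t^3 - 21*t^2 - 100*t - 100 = (t - 5)*(t + 2)^2*(t + 5)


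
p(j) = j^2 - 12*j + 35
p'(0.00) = -12.00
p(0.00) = 35.00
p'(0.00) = -12.00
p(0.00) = 35.00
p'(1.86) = -8.28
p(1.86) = 16.14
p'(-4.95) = -21.90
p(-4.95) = 118.90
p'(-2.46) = -16.92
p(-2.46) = 70.57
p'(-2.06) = -16.12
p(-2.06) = 63.96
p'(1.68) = -8.64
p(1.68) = 17.66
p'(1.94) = -8.12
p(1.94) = 15.48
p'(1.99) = -8.02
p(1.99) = 15.08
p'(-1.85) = -15.70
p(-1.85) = 60.62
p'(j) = 2*j - 12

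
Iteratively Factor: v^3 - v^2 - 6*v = (v + 2)*(v^2 - 3*v) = v*(v + 2)*(v - 3)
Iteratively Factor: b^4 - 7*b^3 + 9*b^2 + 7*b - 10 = (b - 2)*(b^3 - 5*b^2 - b + 5) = (b - 2)*(b - 1)*(b^2 - 4*b - 5) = (b - 5)*(b - 2)*(b - 1)*(b + 1)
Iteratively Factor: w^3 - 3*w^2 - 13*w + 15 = (w + 3)*(w^2 - 6*w + 5) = (w - 1)*(w + 3)*(w - 5)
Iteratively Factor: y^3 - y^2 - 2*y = (y + 1)*(y^2 - 2*y) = y*(y + 1)*(y - 2)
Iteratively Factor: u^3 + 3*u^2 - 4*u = (u + 4)*(u^2 - u) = (u - 1)*(u + 4)*(u)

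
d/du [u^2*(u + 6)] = 3*u*(u + 4)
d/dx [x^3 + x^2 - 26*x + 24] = 3*x^2 + 2*x - 26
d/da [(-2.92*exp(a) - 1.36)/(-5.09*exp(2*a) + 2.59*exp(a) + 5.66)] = (-(2.92*exp(a) + 1.36)*(10.18*exp(a) - 2.59) + 14.8628*exp(2*a) - 7.5628*exp(a) - 16.5272)*exp(a)/(-5.09*exp(2*a) + 2.59*exp(a) + 5.66)^2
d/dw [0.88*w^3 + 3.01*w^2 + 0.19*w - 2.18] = 2.64*w^2 + 6.02*w + 0.19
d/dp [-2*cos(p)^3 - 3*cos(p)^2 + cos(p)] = (6*cos(p)^2 + 6*cos(p) - 1)*sin(p)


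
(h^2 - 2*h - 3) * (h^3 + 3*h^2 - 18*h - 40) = h^5 + h^4 - 27*h^3 - 13*h^2 + 134*h + 120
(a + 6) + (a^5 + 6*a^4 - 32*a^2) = a^5 + 6*a^4 - 32*a^2 + a + 6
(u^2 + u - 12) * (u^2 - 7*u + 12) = u^4 - 6*u^3 - 7*u^2 + 96*u - 144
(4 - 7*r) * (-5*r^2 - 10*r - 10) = 35*r^3 + 50*r^2 + 30*r - 40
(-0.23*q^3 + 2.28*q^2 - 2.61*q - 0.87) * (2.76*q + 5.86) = -0.6348*q^4 + 4.945*q^3 + 6.1572*q^2 - 17.6958*q - 5.0982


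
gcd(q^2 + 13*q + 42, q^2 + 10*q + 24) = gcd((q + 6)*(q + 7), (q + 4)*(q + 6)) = q + 6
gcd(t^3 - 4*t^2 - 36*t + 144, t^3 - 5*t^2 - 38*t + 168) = t^2 + 2*t - 24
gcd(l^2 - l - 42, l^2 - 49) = l - 7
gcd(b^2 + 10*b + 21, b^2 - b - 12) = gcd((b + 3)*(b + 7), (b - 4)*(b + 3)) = b + 3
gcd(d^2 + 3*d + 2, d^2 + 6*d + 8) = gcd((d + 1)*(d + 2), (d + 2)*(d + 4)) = d + 2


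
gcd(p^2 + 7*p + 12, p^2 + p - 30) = 1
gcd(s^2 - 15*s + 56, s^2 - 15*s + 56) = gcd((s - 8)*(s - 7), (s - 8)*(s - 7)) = s^2 - 15*s + 56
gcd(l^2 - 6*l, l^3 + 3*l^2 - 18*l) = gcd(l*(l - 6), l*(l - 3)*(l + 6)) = l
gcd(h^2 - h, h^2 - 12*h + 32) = 1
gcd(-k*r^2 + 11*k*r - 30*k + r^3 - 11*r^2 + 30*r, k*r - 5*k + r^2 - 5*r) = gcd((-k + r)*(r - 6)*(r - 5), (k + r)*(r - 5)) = r - 5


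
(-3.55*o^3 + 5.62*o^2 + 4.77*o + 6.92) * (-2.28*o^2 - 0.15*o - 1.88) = 8.094*o^5 - 12.2811*o^4 - 5.0446*o^3 - 27.0587*o^2 - 10.0056*o - 13.0096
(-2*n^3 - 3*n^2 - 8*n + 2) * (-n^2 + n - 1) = 2*n^5 + n^4 + 7*n^3 - 7*n^2 + 10*n - 2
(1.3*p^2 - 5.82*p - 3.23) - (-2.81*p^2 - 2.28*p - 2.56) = 4.11*p^2 - 3.54*p - 0.67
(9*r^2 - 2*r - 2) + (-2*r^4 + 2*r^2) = -2*r^4 + 11*r^2 - 2*r - 2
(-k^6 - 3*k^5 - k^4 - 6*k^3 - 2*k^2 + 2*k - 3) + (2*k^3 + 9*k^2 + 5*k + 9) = -k^6 - 3*k^5 - k^4 - 4*k^3 + 7*k^2 + 7*k + 6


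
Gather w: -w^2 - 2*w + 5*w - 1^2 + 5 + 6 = -w^2 + 3*w + 10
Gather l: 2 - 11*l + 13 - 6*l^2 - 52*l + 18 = -6*l^2 - 63*l + 33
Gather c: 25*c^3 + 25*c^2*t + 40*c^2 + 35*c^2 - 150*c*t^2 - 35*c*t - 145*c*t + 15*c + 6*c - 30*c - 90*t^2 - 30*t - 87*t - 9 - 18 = 25*c^3 + c^2*(25*t + 75) + c*(-150*t^2 - 180*t - 9) - 90*t^2 - 117*t - 27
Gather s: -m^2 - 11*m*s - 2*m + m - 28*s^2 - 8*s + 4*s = -m^2 - m - 28*s^2 + s*(-11*m - 4)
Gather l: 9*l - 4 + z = 9*l + z - 4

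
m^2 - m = m*(m - 1)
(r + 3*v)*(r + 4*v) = r^2 + 7*r*v + 12*v^2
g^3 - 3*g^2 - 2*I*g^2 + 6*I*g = g*(g - 3)*(g - 2*I)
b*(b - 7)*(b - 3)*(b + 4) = b^4 - 6*b^3 - 19*b^2 + 84*b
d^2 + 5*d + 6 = (d + 2)*(d + 3)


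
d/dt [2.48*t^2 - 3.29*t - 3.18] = 4.96*t - 3.29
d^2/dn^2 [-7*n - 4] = 0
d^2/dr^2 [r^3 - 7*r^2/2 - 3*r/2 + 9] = 6*r - 7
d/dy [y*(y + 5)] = 2*y + 5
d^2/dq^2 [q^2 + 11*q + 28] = 2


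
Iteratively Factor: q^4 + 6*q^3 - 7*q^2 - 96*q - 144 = (q + 3)*(q^3 + 3*q^2 - 16*q - 48) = (q + 3)^2*(q^2 - 16) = (q + 3)^2*(q + 4)*(q - 4)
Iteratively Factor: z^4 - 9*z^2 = (z)*(z^3 - 9*z) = z*(z + 3)*(z^2 - 3*z) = z*(z - 3)*(z + 3)*(z)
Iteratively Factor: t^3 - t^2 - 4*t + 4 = (t - 2)*(t^2 + t - 2) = (t - 2)*(t - 1)*(t + 2)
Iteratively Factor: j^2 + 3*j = (j + 3)*(j)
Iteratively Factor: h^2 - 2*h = (h)*(h - 2)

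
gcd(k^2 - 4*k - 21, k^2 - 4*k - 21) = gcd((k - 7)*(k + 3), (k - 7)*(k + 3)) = k^2 - 4*k - 21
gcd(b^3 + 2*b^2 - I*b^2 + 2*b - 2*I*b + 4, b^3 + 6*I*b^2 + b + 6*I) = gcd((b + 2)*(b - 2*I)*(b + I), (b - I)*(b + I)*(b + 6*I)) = b + I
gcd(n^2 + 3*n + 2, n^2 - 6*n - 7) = n + 1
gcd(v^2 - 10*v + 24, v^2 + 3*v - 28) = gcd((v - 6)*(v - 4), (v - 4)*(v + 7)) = v - 4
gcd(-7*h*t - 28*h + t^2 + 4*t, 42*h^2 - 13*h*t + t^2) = -7*h + t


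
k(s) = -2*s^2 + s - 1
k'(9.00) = -35.00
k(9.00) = -154.00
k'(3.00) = -11.00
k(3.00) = -16.00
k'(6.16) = -23.64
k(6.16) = -70.73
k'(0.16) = 0.36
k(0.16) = -0.89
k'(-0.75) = 4.00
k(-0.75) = -2.88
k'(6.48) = -24.92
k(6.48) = -78.50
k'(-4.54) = 19.16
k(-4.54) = -46.76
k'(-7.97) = 32.88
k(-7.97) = -136.01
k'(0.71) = -1.84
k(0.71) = -1.30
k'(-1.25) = 6.00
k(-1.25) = -5.38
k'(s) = 1 - 4*s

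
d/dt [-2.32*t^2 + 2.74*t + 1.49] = 2.74 - 4.64*t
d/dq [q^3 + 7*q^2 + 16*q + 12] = 3*q^2 + 14*q + 16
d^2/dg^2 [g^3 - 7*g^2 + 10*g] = 6*g - 14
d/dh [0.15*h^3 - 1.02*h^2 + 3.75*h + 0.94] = 0.45*h^2 - 2.04*h + 3.75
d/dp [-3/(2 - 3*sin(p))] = -9*cos(p)/(3*sin(p) - 2)^2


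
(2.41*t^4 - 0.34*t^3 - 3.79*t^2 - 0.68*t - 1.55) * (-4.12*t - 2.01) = -9.9292*t^5 - 3.4433*t^4 + 16.2982*t^3 + 10.4195*t^2 + 7.7528*t + 3.1155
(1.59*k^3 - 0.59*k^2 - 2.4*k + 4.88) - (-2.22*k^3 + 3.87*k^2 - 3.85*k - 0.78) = 3.81*k^3 - 4.46*k^2 + 1.45*k + 5.66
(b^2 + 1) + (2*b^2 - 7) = 3*b^2 - 6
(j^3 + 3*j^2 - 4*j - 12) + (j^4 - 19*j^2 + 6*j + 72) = j^4 + j^3 - 16*j^2 + 2*j + 60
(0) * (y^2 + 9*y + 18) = 0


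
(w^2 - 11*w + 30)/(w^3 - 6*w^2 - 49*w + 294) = (w - 5)/(w^2 - 49)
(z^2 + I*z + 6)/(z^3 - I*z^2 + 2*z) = (z + 3*I)/(z*(z + I))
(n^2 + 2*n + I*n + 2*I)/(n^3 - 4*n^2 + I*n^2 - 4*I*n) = (n + 2)/(n*(n - 4))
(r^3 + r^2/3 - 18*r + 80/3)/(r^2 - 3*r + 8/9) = 3*(r^2 + 3*r - 10)/(3*r - 1)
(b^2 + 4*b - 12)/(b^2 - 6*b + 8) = (b + 6)/(b - 4)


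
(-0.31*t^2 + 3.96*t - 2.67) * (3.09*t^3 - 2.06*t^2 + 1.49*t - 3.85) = -0.9579*t^5 + 12.875*t^4 - 16.8698*t^3 + 12.5941*t^2 - 19.2243*t + 10.2795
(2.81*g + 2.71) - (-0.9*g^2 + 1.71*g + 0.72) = 0.9*g^2 + 1.1*g + 1.99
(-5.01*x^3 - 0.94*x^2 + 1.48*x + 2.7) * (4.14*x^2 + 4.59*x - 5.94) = -20.7414*x^5 - 26.8875*x^4 + 31.572*x^3 + 23.5548*x^2 + 3.6018*x - 16.038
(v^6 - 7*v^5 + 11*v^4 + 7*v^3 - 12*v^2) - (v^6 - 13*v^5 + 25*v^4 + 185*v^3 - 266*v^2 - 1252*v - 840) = 6*v^5 - 14*v^4 - 178*v^3 + 254*v^2 + 1252*v + 840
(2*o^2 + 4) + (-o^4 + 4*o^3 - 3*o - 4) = -o^4 + 4*o^3 + 2*o^2 - 3*o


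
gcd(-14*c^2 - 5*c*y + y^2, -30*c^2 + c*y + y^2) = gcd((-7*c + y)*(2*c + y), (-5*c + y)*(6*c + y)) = 1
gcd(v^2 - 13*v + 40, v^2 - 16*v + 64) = v - 8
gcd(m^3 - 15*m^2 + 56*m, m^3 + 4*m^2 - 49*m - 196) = m - 7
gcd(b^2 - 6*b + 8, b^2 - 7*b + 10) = b - 2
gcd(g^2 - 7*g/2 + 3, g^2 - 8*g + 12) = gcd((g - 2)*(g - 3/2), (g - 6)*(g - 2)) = g - 2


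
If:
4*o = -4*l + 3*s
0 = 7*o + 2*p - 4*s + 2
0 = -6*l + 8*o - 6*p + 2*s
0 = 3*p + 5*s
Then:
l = 216/931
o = -90/931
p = -40/133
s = 24/133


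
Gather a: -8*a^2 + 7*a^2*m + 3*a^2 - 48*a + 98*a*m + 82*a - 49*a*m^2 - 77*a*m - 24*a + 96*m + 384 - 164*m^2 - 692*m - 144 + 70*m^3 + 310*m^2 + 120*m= a^2*(7*m - 5) + a*(-49*m^2 + 21*m + 10) + 70*m^3 + 146*m^2 - 476*m + 240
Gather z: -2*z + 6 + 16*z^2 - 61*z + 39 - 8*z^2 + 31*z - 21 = 8*z^2 - 32*z + 24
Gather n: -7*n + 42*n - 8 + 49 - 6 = 35*n + 35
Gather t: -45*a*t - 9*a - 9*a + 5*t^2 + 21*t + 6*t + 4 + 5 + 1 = -18*a + 5*t^2 + t*(27 - 45*a) + 10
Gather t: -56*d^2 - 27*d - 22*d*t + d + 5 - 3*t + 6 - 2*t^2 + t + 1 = -56*d^2 - 26*d - 2*t^2 + t*(-22*d - 2) + 12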